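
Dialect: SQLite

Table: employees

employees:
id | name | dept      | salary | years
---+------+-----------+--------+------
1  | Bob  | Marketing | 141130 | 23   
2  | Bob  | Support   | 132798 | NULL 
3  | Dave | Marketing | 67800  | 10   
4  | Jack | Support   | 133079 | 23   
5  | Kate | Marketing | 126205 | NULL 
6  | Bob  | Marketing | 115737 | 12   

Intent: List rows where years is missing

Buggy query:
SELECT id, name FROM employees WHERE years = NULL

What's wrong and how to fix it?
Bug: Comparing to NULL with '=' never matches; NULL = NULL is unknown, not true

Fix: Replace '= NULL' with 'IS NULL'

Corrected query:
SELECT id, name FROM employees WHERE years IS NULL

Result:
id | name
---+-----
2  | Bob 
5  | Kate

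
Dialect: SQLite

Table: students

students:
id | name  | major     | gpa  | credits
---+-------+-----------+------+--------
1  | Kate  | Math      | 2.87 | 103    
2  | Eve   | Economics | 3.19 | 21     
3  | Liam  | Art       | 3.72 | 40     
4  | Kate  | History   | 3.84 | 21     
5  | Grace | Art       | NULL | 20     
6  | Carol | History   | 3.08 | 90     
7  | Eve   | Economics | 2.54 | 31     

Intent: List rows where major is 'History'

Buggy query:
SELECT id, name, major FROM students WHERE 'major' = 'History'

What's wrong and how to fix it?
Bug: 'major' in single quotes is a string literal, not the column; the comparison is literal-vs-literal and never true

Fix: Remove the quotes around the column name (or use double quotes for an identifier)

Corrected query:
SELECT id, name, major FROM students WHERE major = 'History'

Result:
id | name  | major  
---+-------+--------
4  | Kate  | History
6  | Carol | History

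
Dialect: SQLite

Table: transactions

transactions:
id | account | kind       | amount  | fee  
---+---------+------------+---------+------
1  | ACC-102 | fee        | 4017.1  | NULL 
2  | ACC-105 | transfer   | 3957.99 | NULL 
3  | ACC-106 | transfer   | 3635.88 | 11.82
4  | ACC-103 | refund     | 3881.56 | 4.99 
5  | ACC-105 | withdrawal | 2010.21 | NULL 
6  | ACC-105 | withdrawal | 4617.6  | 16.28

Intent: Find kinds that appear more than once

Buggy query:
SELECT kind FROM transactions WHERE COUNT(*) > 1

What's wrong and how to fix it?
Bug: WHERE can't reference COUNT(*); aggregates are computed after WHERE

Fix: GROUP BY kind, then filter groups with HAVING COUNT(*) > 1

Corrected query:
SELECT kind FROM transactions GROUP BY kind HAVING COUNT(*) > 1

Result:
kind      
----------
transfer  
withdrawal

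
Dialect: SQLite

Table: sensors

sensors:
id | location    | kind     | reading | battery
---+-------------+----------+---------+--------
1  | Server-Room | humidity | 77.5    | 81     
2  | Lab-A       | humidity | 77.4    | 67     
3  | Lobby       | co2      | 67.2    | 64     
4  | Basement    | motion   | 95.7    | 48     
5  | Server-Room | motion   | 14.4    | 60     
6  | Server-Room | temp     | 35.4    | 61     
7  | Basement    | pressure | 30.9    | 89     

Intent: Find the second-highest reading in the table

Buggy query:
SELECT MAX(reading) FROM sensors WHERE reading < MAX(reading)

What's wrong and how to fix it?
Bug: MAX(reading) on the right of the comparison is an aggregate-in-WHERE error

Fix: Compute the overall MAX in a subquery, then take MAX of rows below it

Corrected query:
SELECT MAX(reading) FROM sensors WHERE reading < (SELECT MAX(reading) FROM sensors)

Result:
MAX(reading)
------------
77.5        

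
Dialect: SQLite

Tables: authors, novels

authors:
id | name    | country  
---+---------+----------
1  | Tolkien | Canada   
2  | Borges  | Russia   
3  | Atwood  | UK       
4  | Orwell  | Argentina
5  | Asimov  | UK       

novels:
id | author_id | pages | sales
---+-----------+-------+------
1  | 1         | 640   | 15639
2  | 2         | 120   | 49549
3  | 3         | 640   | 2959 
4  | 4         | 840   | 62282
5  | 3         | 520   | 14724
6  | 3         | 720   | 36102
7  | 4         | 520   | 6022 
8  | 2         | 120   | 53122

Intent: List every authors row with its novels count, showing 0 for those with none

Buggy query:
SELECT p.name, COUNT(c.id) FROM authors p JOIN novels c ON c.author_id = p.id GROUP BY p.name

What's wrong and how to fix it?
Bug: An inner join excludes parents with zero children

Fix: Use LEFT JOIN so parents without children still appear (COUNT(c.id) gives 0)

Corrected query:
SELECT p.name, COUNT(c.id) FROM authors p LEFT JOIN novels c ON c.author_id = p.id GROUP BY p.name

Result:
name    | COUNT(c.id)
--------+------------
Asimov  | 0          
Atwood  | 3          
Borges  | 2          
Orwell  | 2          
Tolkien | 1          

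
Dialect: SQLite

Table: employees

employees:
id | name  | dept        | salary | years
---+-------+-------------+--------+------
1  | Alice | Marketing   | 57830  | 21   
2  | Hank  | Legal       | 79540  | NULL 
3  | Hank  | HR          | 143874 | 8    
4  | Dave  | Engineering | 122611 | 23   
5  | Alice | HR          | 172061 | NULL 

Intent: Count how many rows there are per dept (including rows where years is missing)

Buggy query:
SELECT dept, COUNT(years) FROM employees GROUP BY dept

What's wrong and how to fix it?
Bug: COUNT(years) skips NULLs, so groups with missing years are undercounted

Fix: Replace COUNT(years) with COUNT(*)

Corrected query:
SELECT dept, COUNT(*) FROM employees GROUP BY dept

Result:
dept        | COUNT(*)
------------+---------
Engineering | 1       
HR          | 2       
Legal       | 1       
Marketing   | 1       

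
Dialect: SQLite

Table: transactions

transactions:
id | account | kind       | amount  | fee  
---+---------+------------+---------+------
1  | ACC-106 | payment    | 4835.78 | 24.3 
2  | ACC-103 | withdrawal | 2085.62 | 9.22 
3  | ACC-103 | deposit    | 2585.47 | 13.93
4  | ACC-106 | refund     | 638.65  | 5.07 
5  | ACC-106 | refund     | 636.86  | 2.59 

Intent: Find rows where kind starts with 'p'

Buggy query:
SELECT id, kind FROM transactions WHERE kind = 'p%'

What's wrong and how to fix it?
Bug: '=' compares the literal string including the % character; pattern matching needs LIKE

Fix: Use LIKE for wildcard pattern matching

Corrected query:
SELECT id, kind FROM transactions WHERE kind LIKE 'p%'

Result:
id | kind   
---+--------
1  | payment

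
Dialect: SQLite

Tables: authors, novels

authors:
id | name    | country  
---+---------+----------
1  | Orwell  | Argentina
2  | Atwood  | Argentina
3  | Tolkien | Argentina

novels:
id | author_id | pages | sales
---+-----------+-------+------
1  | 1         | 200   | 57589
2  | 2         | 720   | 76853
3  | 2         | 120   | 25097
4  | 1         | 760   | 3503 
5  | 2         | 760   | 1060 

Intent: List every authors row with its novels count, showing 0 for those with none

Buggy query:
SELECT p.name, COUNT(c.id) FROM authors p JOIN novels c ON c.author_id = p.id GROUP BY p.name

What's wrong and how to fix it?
Bug: INNER JOIN drops authors rows that have no matching novels rows

Fix: Switch to LEFT JOIN to retain unmatched parent rows

Corrected query:
SELECT p.name, COUNT(c.id) FROM authors p LEFT JOIN novels c ON c.author_id = p.id GROUP BY p.name

Result:
name    | COUNT(c.id)
--------+------------
Atwood  | 3          
Orwell  | 2          
Tolkien | 0          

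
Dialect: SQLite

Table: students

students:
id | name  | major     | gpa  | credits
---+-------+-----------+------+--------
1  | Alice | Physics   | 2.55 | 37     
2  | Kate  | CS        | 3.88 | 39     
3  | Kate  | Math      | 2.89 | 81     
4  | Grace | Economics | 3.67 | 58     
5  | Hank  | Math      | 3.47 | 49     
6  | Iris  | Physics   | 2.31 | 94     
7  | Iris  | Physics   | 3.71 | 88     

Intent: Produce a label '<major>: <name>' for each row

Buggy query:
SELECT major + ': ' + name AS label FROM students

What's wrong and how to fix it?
Bug: SQLite uses || for string concatenation; + coerces text to numbers (yielding 0)

Fix: Replace + with || to concatenate text

Corrected query:
SELECT major || ': ' || name AS label FROM students

Result:
label           
----------------
Physics: Alice  
CS: Kate        
Math: Kate      
Economics: Grace
Math: Hank      
Physics: Iris   
Physics: Iris   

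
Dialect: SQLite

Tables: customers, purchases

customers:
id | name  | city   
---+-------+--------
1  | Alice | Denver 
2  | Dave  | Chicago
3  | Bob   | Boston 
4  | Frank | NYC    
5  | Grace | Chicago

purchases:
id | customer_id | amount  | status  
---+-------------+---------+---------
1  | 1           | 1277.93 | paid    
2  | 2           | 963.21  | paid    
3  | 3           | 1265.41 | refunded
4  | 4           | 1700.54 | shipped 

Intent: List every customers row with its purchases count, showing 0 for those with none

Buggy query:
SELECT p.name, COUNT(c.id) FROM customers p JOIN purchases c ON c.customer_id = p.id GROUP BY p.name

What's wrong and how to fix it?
Bug: INNER JOIN drops customers rows that have no matching purchases rows

Fix: Switch to LEFT JOIN to retain unmatched parent rows

Corrected query:
SELECT p.name, COUNT(c.id) FROM customers p LEFT JOIN purchases c ON c.customer_id = p.id GROUP BY p.name

Result:
name  | COUNT(c.id)
------+------------
Alice | 1          
Bob   | 1          
Dave  | 1          
Frank | 1          
Grace | 0          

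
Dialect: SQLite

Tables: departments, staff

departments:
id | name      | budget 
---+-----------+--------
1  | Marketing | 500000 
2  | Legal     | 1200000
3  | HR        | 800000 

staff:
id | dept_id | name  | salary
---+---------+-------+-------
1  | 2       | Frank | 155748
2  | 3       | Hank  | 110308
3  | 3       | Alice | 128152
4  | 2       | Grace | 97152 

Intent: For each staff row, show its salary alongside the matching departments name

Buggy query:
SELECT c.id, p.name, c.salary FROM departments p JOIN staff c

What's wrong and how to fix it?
Bug: Missing join condition: each staff row is matched to all departments rows instead of just its own

Fix: Add ON c.dept_id = p.id to the JOIN

Corrected query:
SELECT c.id, p.name, c.salary FROM departments p JOIN staff c ON c.dept_id = p.id

Result:
id | name  | salary
---+-------+-------
1  | Legal | 155748
2  | HR    | 110308
3  | HR    | 128152
4  | Legal | 97152 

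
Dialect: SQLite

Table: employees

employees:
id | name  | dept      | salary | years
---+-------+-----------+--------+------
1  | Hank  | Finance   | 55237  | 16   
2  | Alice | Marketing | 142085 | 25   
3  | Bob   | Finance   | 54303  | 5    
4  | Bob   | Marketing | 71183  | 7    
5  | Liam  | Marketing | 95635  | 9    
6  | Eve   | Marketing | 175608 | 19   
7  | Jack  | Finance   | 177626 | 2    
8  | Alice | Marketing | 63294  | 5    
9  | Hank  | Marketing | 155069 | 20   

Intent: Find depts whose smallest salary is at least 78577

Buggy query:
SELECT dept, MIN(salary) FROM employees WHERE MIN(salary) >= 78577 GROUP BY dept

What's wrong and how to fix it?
Bug: MIN() in WHERE is a misuse of aggregate

Fix: Use HAVING for the per-group MIN condition

Corrected query:
SELECT dept, MIN(salary) FROM employees GROUP BY dept HAVING MIN(salary) >= 78577

Result:
(no rows)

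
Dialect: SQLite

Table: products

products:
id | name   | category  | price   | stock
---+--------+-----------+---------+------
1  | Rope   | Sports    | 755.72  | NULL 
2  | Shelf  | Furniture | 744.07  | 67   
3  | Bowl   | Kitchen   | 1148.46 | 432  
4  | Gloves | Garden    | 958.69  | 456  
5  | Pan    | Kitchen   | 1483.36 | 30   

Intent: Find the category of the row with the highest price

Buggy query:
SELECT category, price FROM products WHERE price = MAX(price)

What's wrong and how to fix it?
Bug: WHERE is evaluated per row; an aggregate over the whole table isn't defined there

Fix: Wrap MAX in a scalar subquery so WHERE compares against a single value

Corrected query:
SELECT category, price FROM products WHERE price = (SELECT MAX(price) FROM products)

Result:
category | price  
---------+--------
Kitchen  | 1483.36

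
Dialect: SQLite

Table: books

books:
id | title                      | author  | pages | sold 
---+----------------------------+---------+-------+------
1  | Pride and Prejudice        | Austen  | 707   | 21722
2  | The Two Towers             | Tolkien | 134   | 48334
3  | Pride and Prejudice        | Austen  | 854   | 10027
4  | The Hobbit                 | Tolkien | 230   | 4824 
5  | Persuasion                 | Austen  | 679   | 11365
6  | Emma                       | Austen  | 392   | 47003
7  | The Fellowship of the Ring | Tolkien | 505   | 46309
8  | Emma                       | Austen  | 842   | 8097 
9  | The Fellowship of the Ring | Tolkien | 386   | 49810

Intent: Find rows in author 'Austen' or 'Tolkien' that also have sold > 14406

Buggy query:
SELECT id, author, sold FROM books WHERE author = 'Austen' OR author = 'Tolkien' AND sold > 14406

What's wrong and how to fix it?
Bug: Without parentheses, AND is evaluated before OR, so the sold filter only applies to the 'Tolkien' branch

Fix: Group the OR with parentheses (or use IN), then AND the threshold

Corrected query:
SELECT id, author, sold FROM books WHERE (author = 'Austen' OR author = 'Tolkien') AND sold > 14406

Result:
id | author  | sold 
---+---------+------
1  | Austen  | 21722
2  | Tolkien | 48334
6  | Austen  | 47003
7  | Tolkien | 46309
9  | Tolkien | 49810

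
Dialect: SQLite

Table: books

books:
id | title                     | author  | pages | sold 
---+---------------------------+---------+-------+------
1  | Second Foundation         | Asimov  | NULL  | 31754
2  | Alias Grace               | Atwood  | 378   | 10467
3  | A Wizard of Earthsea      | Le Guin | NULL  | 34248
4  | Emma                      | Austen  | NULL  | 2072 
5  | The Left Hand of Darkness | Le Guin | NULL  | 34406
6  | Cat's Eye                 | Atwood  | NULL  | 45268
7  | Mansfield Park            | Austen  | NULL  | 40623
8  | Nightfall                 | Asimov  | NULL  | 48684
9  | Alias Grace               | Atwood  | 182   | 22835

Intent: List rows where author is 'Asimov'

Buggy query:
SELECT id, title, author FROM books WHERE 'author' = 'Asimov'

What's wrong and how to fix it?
Bug: Single quotes denote string literals in SQL; the column name is being compared as a constant string

Fix: Reference the column as author without single quotes

Corrected query:
SELECT id, title, author FROM books WHERE author = 'Asimov'

Result:
id | title             | author
---+-------------------+-------
1  | Second Foundation | Asimov
8  | Nightfall         | Asimov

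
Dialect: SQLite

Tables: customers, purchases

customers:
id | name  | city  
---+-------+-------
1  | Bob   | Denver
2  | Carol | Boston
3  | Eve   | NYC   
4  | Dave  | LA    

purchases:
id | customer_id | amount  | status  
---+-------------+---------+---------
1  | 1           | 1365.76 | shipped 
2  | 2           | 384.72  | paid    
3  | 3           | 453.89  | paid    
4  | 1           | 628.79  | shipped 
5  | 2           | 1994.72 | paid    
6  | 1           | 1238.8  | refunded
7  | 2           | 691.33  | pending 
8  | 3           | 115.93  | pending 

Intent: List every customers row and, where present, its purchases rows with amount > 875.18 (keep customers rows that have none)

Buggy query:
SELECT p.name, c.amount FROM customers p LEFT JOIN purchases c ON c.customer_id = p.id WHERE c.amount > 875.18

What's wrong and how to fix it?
Bug: A WHERE condition on the right-hand table after LEFT JOIN drops unmatched parents

Fix: Put 'c.amount > 875.18' in the JOIN's ON clause instead of WHERE

Corrected query:
SELECT p.name, c.amount FROM customers p LEFT JOIN purchases c ON c.customer_id = p.id AND c.amount > 875.18

Result:
name  | amount 
------+--------
Bob   | 1238.8 
Bob   | 1365.76
Carol | 1994.72
Eve   | NULL   
Dave  | NULL   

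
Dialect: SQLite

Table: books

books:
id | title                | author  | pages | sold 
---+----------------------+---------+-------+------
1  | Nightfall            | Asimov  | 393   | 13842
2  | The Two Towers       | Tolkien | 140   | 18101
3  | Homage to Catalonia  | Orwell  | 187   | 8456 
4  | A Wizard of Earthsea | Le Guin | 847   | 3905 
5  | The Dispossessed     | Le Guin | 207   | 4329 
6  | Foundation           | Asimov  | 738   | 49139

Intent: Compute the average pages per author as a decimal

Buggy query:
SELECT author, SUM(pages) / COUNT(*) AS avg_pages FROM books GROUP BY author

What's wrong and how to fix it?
Bug: SUM(pages) and COUNT(*) are both integers; the division truncates the fractional part

Fix: Cast one side to REAL so the division keeps the fractional part

Corrected query:
SELECT author, SUM(pages) * 1.0 / COUNT(*) AS avg_pages FROM books GROUP BY author

Result:
author  | avg_pages
--------+----------
Asimov  | 565.5    
Le Guin | 527      
Orwell  | 187      
Tolkien | 140      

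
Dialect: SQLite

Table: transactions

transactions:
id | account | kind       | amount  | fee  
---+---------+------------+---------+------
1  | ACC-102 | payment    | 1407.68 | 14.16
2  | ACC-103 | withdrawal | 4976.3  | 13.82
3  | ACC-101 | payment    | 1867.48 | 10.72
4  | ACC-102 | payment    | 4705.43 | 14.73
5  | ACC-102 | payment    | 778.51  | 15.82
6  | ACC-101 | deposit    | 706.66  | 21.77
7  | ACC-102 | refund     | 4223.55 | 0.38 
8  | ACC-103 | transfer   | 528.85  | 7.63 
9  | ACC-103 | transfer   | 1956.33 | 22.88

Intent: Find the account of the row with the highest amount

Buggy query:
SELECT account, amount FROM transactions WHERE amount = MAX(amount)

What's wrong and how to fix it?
Bug: MAX(amount) is an aggregate and cannot be used directly in WHERE

Fix: Wrap MAX in a scalar subquery so WHERE compares against a single value

Corrected query:
SELECT account, amount FROM transactions WHERE amount = (SELECT MAX(amount) FROM transactions)

Result:
account | amount
--------+-------
ACC-103 | 4976.3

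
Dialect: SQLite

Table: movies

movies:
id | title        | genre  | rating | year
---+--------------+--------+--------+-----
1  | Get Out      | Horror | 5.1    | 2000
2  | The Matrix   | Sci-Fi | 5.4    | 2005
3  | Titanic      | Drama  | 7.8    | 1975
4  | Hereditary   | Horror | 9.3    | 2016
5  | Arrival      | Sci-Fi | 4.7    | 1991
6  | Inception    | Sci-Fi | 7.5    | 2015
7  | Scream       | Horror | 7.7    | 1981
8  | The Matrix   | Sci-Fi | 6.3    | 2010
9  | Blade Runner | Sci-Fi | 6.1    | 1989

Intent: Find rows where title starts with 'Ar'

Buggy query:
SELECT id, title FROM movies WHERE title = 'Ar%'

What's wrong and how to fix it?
Bug: '=' compares the literal string including the % character; pattern matching needs LIKE

Fix: Replace '=' with LIKE so 'Ar%' is treated as a pattern

Corrected query:
SELECT id, title FROM movies WHERE title LIKE 'Ar%'

Result:
id | title  
---+--------
5  | Arrival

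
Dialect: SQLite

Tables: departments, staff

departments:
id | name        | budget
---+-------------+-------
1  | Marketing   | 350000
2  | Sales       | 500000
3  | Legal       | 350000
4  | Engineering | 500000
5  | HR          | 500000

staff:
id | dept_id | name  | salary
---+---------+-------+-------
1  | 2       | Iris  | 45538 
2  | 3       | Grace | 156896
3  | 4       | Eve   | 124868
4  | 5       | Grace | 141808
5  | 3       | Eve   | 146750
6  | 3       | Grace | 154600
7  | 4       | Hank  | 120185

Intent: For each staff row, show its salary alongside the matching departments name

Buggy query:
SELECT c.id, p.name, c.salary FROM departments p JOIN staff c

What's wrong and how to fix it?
Bug: Missing join condition: each staff row is matched to all departments rows instead of just its own

Fix: Add ON c.dept_id = p.id to the JOIN

Corrected query:
SELECT c.id, p.name, c.salary FROM departments p JOIN staff c ON c.dept_id = p.id

Result:
id | name        | salary
---+-------------+-------
1  | Sales       | 45538 
2  | Legal       | 156896
3  | Engineering | 124868
4  | HR          | 141808
5  | Legal       | 146750
6  | Legal       | 154600
7  | Engineering | 120185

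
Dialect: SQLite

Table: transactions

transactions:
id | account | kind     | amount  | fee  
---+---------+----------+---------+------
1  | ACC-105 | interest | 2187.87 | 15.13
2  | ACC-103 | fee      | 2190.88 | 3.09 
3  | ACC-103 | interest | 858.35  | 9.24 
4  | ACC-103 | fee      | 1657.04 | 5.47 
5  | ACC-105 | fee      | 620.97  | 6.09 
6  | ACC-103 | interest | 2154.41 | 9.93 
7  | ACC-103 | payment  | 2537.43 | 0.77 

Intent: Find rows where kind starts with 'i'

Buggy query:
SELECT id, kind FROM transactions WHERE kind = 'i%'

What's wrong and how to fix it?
Bug: Wildcards only work with LIKE; '=' treats '%' as a literal character

Fix: Use LIKE for wildcard pattern matching

Corrected query:
SELECT id, kind FROM transactions WHERE kind LIKE 'i%'

Result:
id | kind    
---+---------
1  | interest
3  | interest
6  | interest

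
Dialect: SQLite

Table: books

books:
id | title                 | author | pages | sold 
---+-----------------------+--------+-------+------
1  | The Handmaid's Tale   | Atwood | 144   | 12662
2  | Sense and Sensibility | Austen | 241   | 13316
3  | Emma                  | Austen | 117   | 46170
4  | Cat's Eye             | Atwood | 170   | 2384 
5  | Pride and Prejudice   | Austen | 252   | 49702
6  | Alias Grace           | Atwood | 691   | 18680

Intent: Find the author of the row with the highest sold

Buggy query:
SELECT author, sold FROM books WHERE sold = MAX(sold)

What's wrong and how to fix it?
Bug: WHERE is evaluated per row; an aggregate over the whole table isn't defined there

Fix: Wrap MAX in a scalar subquery so WHERE compares against a single value

Corrected query:
SELECT author, sold FROM books WHERE sold = (SELECT MAX(sold) FROM books)

Result:
author | sold 
-------+------
Austen | 49702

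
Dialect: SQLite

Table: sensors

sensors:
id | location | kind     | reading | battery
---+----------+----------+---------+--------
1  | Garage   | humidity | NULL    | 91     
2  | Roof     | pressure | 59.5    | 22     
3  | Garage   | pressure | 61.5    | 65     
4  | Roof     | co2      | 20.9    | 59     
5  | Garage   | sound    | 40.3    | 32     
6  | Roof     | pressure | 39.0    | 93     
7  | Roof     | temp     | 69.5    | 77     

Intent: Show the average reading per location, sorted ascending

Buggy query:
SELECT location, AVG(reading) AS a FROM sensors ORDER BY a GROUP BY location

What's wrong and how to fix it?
Bug: GROUP BY must precede ORDER BY

Fix: Move ORDER BY to the end, after GROUP BY

Corrected query:
SELECT location, AVG(reading) AS a FROM sensors GROUP BY location ORDER BY a

Result:
location | a     
---------+-------
Roof     | 47.225
Garage   | 50.9  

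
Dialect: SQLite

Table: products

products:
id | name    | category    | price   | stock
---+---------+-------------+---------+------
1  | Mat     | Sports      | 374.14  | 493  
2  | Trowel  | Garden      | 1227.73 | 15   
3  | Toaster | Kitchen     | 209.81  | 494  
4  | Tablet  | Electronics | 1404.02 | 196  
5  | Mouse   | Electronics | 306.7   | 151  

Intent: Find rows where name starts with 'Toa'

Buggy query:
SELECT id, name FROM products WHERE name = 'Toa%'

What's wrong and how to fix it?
Bug: '=' compares the literal string including the % character; pattern matching needs LIKE

Fix: Replace '=' with LIKE so 'Toa%' is treated as a pattern

Corrected query:
SELECT id, name FROM products WHERE name LIKE 'Toa%'

Result:
id | name   
---+--------
3  | Toaster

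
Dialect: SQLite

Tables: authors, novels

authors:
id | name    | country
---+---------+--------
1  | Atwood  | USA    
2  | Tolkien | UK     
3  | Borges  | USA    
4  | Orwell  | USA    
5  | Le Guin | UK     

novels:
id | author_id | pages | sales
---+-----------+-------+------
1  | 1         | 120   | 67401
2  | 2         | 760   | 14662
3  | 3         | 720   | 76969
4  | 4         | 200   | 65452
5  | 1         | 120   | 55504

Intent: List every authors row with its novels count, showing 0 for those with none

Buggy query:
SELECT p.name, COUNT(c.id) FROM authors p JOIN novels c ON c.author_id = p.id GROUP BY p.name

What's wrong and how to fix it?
Bug: An inner join excludes parents with zero children

Fix: Use LEFT JOIN so parents without children still appear (COUNT(c.id) gives 0)

Corrected query:
SELECT p.name, COUNT(c.id) FROM authors p LEFT JOIN novels c ON c.author_id = p.id GROUP BY p.name

Result:
name    | COUNT(c.id)
--------+------------
Atwood  | 2          
Borges  | 1          
Le Guin | 0          
Orwell  | 1          
Tolkien | 1          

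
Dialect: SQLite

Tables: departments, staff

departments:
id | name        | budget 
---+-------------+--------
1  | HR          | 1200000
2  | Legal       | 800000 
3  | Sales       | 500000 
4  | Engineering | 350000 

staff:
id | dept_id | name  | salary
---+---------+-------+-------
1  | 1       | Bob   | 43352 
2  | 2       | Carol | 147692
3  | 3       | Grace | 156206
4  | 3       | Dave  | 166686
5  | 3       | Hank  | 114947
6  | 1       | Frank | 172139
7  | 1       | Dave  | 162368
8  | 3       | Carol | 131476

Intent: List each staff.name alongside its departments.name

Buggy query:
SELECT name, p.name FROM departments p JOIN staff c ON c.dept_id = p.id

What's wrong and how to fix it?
Bug: 'name' exists in both joined tables, so the database can't tell which one is meant

Fix: Prefix ambiguous columns with the table alias

Corrected query:
SELECT c.name, p.name FROM departments p JOIN staff c ON c.dept_id = p.id

Result:
name  | name 
------+------
Bob   | HR   
Carol | Legal
Grace | Sales
Dave  | Sales
Hank  | Sales
Frank | HR   
Dave  | HR   
Carol | Sales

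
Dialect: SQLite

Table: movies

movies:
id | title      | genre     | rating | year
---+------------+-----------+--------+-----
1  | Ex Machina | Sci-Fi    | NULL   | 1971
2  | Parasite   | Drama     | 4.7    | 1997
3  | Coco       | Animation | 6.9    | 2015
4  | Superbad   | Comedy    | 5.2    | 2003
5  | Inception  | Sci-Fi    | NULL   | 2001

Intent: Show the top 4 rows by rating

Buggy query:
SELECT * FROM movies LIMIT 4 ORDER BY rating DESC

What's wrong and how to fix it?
Bug: ORDER BY cannot follow LIMIT; LIMIT is the final clause

Fix: Sort with ORDER BY, then apply LIMIT

Corrected query:
SELECT * FROM movies ORDER BY rating DESC LIMIT 4

Result:
id | title      | genre     | rating | year
---+------------+-----------+--------+-----
3  | Coco       | Animation | 6.9    | 2015
4  | Superbad   | Comedy    | 5.2    | 2003
2  | Parasite   | Drama     | 4.7    | 1997
1  | Ex Machina | Sci-Fi    | NULL   | 1971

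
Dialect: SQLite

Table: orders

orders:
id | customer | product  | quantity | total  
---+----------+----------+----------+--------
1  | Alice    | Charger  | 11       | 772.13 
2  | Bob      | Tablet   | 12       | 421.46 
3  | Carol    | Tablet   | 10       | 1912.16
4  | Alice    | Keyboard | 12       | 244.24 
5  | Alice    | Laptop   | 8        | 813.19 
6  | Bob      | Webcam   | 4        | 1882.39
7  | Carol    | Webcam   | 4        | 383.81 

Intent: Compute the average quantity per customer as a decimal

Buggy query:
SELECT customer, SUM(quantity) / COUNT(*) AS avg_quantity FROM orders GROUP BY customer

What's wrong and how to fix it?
Bug: Both operands are integers, so '/' performs integer division and truncates

Fix: Cast one side to REAL so the division keeps the fractional part

Corrected query:
SELECT customer, SUM(quantity) * 1.0 / COUNT(*) AS avg_quantity FROM orders GROUP BY customer

Result:
customer | avg_quantity
---------+-------------
Alice    | 10.333333   
Bob      | 8           
Carol    | 7           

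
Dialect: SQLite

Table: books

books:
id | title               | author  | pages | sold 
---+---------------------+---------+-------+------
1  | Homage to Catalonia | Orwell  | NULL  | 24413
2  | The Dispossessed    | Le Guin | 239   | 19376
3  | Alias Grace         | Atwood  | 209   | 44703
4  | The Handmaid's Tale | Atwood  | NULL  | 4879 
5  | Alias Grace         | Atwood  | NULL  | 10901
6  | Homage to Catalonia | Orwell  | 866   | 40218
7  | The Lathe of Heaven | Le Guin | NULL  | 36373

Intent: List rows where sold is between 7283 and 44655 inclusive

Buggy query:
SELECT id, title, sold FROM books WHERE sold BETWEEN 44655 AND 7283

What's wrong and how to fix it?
Bug: BETWEEN expects the lower bound first; with 44655 AND 7283 the range is empty

Fix: Write BETWEEN 7283 AND 44655

Corrected query:
SELECT id, title, sold FROM books WHERE sold BETWEEN 7283 AND 44655

Result:
id | title               | sold 
---+---------------------+------
1  | Homage to Catalonia | 24413
2  | The Dispossessed    | 19376
5  | Alias Grace         | 10901
6  | Homage to Catalonia | 40218
7  | The Lathe of Heaven | 36373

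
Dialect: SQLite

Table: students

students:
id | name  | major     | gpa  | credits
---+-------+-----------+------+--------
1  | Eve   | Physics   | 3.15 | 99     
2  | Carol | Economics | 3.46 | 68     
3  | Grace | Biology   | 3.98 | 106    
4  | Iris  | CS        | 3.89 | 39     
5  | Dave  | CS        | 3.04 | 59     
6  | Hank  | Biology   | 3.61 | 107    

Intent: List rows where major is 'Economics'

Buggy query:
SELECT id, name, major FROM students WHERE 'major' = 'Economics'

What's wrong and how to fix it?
Bug: Single quotes denote string literals in SQL; the column name is being compared as a constant string

Fix: Remove the quotes around the column name (or use double quotes for an identifier)

Corrected query:
SELECT id, name, major FROM students WHERE major = 'Economics'

Result:
id | name  | major    
---+-------+----------
2  | Carol | Economics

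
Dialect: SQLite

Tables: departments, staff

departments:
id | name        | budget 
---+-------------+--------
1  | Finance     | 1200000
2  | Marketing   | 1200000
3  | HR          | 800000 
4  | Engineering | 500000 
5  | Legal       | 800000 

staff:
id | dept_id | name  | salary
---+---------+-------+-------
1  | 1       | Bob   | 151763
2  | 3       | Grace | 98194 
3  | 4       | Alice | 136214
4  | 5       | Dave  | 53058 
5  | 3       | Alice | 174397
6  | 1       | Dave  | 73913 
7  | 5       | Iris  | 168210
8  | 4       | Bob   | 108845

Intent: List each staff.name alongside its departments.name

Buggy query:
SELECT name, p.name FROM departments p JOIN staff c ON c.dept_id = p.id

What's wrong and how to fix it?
Bug: 'name' exists in both joined tables, so the database can't tell which one is meant

Fix: Qualify the column with its table alias (c.name)

Corrected query:
SELECT c.name, p.name FROM departments p JOIN staff c ON c.dept_id = p.id

Result:
name  | name       
------+------------
Bob   | Finance    
Grace | HR         
Alice | Engineering
Dave  | Legal      
Alice | HR         
Dave  | Finance    
Iris  | Legal      
Bob   | Engineering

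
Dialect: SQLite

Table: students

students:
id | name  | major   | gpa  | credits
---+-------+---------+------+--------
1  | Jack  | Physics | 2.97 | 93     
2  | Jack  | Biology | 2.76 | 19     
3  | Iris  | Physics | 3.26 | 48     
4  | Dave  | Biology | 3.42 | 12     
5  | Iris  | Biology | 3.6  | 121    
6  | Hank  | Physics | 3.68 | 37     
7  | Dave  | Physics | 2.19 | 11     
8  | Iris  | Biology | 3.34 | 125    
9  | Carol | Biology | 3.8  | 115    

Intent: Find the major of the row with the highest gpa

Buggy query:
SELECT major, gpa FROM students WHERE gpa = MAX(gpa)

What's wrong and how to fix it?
Bug: WHERE is evaluated per row; an aggregate over the whole table isn't defined there

Fix: Use a subquery: WHERE gpa = (SELECT MAX(gpa) FROM students)

Corrected query:
SELECT major, gpa FROM students WHERE gpa = (SELECT MAX(gpa) FROM students)

Result:
major   | gpa
--------+----
Biology | 3.8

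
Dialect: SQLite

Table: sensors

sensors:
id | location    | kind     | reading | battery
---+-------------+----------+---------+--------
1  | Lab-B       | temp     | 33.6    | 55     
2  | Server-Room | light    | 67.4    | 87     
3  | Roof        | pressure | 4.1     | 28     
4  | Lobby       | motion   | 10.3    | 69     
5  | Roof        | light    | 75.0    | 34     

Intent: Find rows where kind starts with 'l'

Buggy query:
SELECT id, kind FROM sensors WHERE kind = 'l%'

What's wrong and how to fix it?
Bug: '=' compares the literal string including the % character; pattern matching needs LIKE

Fix: Use LIKE for wildcard pattern matching

Corrected query:
SELECT id, kind FROM sensors WHERE kind LIKE 'l%'

Result:
id | kind 
---+------
2  | light
5  | light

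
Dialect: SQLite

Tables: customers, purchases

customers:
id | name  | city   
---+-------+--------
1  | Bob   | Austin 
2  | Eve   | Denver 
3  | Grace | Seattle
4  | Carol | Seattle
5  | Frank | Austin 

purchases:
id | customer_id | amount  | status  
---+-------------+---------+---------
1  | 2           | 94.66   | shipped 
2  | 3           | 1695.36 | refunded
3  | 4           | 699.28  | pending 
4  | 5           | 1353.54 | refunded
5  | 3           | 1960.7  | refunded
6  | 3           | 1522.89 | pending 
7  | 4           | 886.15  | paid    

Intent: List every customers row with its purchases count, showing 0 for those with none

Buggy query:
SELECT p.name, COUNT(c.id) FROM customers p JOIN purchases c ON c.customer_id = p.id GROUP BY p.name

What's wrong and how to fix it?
Bug: INNER JOIN drops customers rows that have no matching purchases rows

Fix: Use LEFT JOIN so parents without children still appear (COUNT(c.id) gives 0)

Corrected query:
SELECT p.name, COUNT(c.id) FROM customers p LEFT JOIN purchases c ON c.customer_id = p.id GROUP BY p.name

Result:
name  | COUNT(c.id)
------+------------
Bob   | 0          
Carol | 2          
Eve   | 1          
Frank | 1          
Grace | 3          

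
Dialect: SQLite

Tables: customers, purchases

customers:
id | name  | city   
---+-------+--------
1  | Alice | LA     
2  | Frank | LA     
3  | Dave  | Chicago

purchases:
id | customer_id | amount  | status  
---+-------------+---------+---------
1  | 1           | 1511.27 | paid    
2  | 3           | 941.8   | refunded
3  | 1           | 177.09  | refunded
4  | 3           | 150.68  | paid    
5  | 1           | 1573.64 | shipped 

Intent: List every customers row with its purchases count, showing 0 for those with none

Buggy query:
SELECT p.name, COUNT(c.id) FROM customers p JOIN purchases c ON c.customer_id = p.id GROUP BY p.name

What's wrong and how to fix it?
Bug: An inner join excludes parents with zero children

Fix: Switch to LEFT JOIN to retain unmatched parent rows

Corrected query:
SELECT p.name, COUNT(c.id) FROM customers p LEFT JOIN purchases c ON c.customer_id = p.id GROUP BY p.name

Result:
name  | COUNT(c.id)
------+------------
Alice | 3          
Dave  | 2          
Frank | 0          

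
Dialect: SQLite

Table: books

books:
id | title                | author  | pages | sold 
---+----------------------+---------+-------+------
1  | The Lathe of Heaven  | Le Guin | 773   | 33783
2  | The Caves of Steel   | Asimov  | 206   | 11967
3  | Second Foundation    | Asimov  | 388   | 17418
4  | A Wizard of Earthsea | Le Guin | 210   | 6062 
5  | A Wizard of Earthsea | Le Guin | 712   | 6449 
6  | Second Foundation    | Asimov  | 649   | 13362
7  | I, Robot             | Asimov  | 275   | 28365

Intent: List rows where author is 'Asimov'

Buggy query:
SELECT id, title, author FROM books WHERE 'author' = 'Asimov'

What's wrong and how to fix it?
Bug: 'author' in single quotes is a string literal, not the column; the comparison is literal-vs-literal and never true

Fix: Remove the quotes around the column name (or use double quotes for an identifier)

Corrected query:
SELECT id, title, author FROM books WHERE author = 'Asimov'

Result:
id | title              | author
---+--------------------+-------
2  | The Caves of Steel | Asimov
3  | Second Foundation  | Asimov
6  | Second Foundation  | Asimov
7  | I, Robot           | Asimov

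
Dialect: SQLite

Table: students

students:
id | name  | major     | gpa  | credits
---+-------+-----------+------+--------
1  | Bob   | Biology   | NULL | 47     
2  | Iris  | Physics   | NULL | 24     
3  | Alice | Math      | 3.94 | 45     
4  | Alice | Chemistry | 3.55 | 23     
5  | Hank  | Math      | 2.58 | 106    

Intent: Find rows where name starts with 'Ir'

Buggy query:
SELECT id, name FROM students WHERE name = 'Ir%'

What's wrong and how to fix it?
Bug: '=' compares the literal string including the % character; pattern matching needs LIKE

Fix: Replace '=' with LIKE so 'Ir%' is treated as a pattern

Corrected query:
SELECT id, name FROM students WHERE name LIKE 'Ir%'

Result:
id | name
---+-----
2  | Iris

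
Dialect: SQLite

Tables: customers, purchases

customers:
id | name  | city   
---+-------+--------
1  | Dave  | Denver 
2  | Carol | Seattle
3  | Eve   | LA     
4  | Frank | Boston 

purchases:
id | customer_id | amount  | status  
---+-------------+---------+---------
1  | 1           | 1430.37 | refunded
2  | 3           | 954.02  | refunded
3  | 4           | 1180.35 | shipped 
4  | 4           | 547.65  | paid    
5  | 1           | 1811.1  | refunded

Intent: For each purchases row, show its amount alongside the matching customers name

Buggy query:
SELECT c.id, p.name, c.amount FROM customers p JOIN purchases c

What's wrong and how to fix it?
Bug: Missing join condition: each purchases row is matched to all customers rows instead of just its own

Fix: Add ON c.customer_id = p.id to the JOIN

Corrected query:
SELECT c.id, p.name, c.amount FROM customers p JOIN purchases c ON c.customer_id = p.id

Result:
id | name  | amount 
---+-------+--------
1  | Dave  | 1430.37
2  | Eve   | 954.02 
3  | Frank | 1180.35
4  | Frank | 547.65 
5  | Dave  | 1811.1 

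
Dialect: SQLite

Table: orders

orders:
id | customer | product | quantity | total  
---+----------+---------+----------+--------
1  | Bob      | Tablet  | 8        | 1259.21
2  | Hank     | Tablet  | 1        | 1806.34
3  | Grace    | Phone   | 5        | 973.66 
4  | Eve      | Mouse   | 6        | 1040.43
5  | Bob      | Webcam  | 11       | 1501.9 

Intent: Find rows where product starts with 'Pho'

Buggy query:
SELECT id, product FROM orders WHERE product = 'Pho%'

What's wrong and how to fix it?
Bug: '=' compares the literal string including the % character; pattern matching needs LIKE

Fix: Use LIKE for wildcard pattern matching

Corrected query:
SELECT id, product FROM orders WHERE product LIKE 'Pho%'

Result:
id | product
---+--------
3  | Phone  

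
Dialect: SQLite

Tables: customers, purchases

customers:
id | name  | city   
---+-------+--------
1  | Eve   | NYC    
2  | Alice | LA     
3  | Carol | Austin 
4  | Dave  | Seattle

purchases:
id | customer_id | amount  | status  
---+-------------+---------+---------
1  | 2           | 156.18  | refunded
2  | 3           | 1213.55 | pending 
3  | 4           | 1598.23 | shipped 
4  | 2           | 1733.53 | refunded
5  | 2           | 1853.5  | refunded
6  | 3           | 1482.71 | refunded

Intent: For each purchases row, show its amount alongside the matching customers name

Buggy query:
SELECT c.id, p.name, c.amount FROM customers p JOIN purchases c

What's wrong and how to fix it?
Bug: Missing join condition: each purchases row is matched to all customers rows instead of just its own

Fix: Specify the join condition linking the foreign key to the parent id

Corrected query:
SELECT c.id, p.name, c.amount FROM customers p JOIN purchases c ON c.customer_id = p.id

Result:
id | name  | amount 
---+-------+--------
1  | Alice | 156.18 
2  | Carol | 1213.55
3  | Dave  | 1598.23
4  | Alice | 1733.53
5  | Alice | 1853.5 
6  | Carol | 1482.71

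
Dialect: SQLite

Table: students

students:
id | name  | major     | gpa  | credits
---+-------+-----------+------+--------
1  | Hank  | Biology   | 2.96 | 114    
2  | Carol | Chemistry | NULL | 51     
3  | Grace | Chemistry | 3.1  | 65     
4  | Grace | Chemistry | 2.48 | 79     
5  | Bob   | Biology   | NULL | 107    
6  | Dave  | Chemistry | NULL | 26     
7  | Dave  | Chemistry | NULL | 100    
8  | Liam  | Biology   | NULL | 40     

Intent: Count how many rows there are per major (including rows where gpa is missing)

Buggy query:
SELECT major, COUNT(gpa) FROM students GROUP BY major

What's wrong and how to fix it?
Bug: COUNT(column) counts non-NULL values only; rows with NULL gpa aren't counted

Fix: Use COUNT(*) to count all rows regardless of NULL

Corrected query:
SELECT major, COUNT(*) FROM students GROUP BY major

Result:
major     | COUNT(*)
----------+---------
Biology   | 3       
Chemistry | 5       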